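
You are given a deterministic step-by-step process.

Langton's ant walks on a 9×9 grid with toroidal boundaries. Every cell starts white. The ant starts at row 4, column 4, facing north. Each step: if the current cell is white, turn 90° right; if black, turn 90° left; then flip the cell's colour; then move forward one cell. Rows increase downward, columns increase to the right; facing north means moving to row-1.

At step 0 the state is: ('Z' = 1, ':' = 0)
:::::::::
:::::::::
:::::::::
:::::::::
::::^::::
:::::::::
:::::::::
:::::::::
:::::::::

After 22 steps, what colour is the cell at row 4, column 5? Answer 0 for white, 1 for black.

step 0: :::::::::
:::::::::
:::::::::
:::::::::
::::^::::
:::::::::
:::::::::
:::::::::
:::::::::
step 1: :::::::::
:::::::::
:::::::::
:::::::::
::::Z>:::
:::::::::
:::::::::
:::::::::
:::::::::
step 2: :::::::::
:::::::::
:::::::::
:::::::::
::::ZZ:::
:::::v:::
:::::::::
:::::::::
:::::::::
step 3: :::::::::
:::::::::
:::::::::
:::::::::
::::ZZ:::
::::<Z:::
:::::::::
:::::::::
:::::::::
step 4: :::::::::
:::::::::
:::::::::
:::::::::
::::^Z:::
::::ZZ:::
:::::::::
:::::::::
:::::::::
step 5: :::::::::
:::::::::
:::::::::
:::::::::
:::<:Z:::
::::ZZ:::
:::::::::
:::::::::
:::::::::
step 6: :::::::::
:::::::::
:::::::::
:::^:::::
:::Z:Z:::
::::ZZ:::
:::::::::
:::::::::
:::::::::
step 7: :::::::::
:::::::::
:::::::::
:::Z>::::
:::Z:Z:::
::::ZZ:::
:::::::::
:::::::::
:::::::::
step 8: :::::::::
:::::::::
:::::::::
:::ZZ::::
:::ZvZ:::
::::ZZ:::
:::::::::
:::::::::
:::::::::
step 9: :::::::::
:::::::::
:::::::::
:::ZZ::::
:::<ZZ:::
::::ZZ:::
:::::::::
:::::::::
:::::::::
step 10: :::::::::
:::::::::
:::::::::
:::ZZ::::
::::ZZ:::
:::vZZ:::
:::::::::
:::::::::
:::::::::
step 11: :::::::::
:::::::::
:::::::::
:::ZZ::::
::::ZZ:::
::<ZZZ:::
:::::::::
:::::::::
:::::::::
step 12: :::::::::
:::::::::
:::::::::
:::ZZ::::
::^:ZZ:::
::ZZZZ:::
:::::::::
:::::::::
:::::::::
step 13: :::::::::
:::::::::
:::::::::
:::ZZ::::
::Z>ZZ:::
::ZZZZ:::
:::::::::
:::::::::
:::::::::
step 14: :::::::::
:::::::::
:::::::::
:::ZZ::::
::ZZZZ:::
::ZvZZ:::
:::::::::
:::::::::
:::::::::
step 15: :::::::::
:::::::::
:::::::::
:::ZZ::::
::ZZZZ:::
::Z:>Z:::
:::::::::
:::::::::
:::::::::
step 16: :::::::::
:::::::::
:::::::::
:::ZZ::::
::ZZ^Z:::
::Z::Z:::
:::::::::
:::::::::
:::::::::
step 17: :::::::::
:::::::::
:::::::::
:::ZZ::::
::Z<:Z:::
::Z::Z:::
:::::::::
:::::::::
:::::::::
step 18: :::::::::
:::::::::
:::::::::
:::ZZ::::
::Z::Z:::
::Zv:Z:::
:::::::::
:::::::::
:::::::::
step 19: :::::::::
:::::::::
:::::::::
:::ZZ::::
::Z::Z:::
::<Z:Z:::
:::::::::
:::::::::
:::::::::
step 20: :::::::::
:::::::::
:::::::::
:::ZZ::::
::Z::Z:::
:::Z:Z:::
::v::::::
:::::::::
:::::::::
step 21: :::::::::
:::::::::
:::::::::
:::ZZ::::
::Z::Z:::
:::Z:Z:::
:<Z::::::
:::::::::
:::::::::
step 22: :::::::::
:::::::::
:::::::::
:::ZZ::::
::Z::Z:::
:^:Z:Z:::
:ZZ::::::
:::::::::
:::::::::

1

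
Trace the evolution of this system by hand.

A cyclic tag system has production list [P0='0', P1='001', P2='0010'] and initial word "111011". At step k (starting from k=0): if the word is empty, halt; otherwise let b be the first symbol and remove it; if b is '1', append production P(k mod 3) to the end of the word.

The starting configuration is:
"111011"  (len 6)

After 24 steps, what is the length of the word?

gen 0: "111011"  (len 6)
gen 1: "110110"  (len 6)
gen 2: "10110001"  (len 8)
gen 3: "01100010010"  (len 11)
gen 4: "1100010010"  (len 10)
gen 5: "100010010001"  (len 12)
gen 6: "000100100010010"  (len 15)
gen 7: "00100100010010"  (len 14)
gen 8: "0100100010010"  (len 13)
gen 9: "100100010010"  (len 12)
gen 10: "001000100100"  (len 12)
gen 11: "01000100100"  (len 11)
gen 12: "1000100100"  (len 10)
gen 13: "0001001000"  (len 10)
gen 14: "001001000"  (len 9)
gen 15: "01001000"  (len 8)
gen 16: "1001000"  (len 7)
gen 17: "001000001"  (len 9)
gen 18: "01000001"  (len 8)
gen 19: "1000001"  (len 7)
gen 20: "000001001"  (len 9)
gen 21: "00001001"  (len 8)
gen 22: "0001001"  (len 7)
gen 23: "001001"  (len 6)
gen 24: "01001"  (len 5)

5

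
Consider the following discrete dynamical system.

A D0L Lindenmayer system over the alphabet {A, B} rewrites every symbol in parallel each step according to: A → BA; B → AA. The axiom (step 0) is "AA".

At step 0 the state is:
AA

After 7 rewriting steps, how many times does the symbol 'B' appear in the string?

[0] AA
[1] BABA
[2] AABAAABA
[3] BABAAABABABAAABA
[4] AABAAABABABAAABAAABAAABABABAAABA
[5] BABAAABABABAAABAAABAAABABABAAABABABAAABABABAAABAAABAAABABABAAABA
[6] AABAAABABABAAABAAABAAABABABAAABABABAAABABABAAABAAABAAABABA…BABABAAABAAABAAABABABAAABABABAAABABABAAABAAABAAABABABAAABA  (len 128)
[7] BABAAABABABAAABAAABAAABABABAAABABABAAABABABAAABAAABAAABABA…BABABAAABAAABAAABABABAAABABABAAABABABAAABAAABAAABABABAAABA  (len 256)

86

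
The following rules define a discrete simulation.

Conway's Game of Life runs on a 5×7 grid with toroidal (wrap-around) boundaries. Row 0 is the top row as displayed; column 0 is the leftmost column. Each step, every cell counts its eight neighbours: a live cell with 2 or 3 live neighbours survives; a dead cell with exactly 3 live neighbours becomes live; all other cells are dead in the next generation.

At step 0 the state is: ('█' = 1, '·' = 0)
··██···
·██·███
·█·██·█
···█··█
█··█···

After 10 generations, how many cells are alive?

t=0: ··██···
·██·███
·█·██·█
···█··█
█··█···
t=1: █····██
·█····█
·█····█
···█·██
···██··
t=2: █···███
·█·····
··█···█
█·██·██
█··█···
t=3: ██··███
·█·····
··██·██
█·████·
··██···
t=4: ██·████
·█·█···
█····██
·····█·
·······
t=5: ██·████
·█·█···
█···███
·····█·
█······
t=6: ·█·████
·█·█···
█···███
█···██·
██·····
t=7: ·█·████
·█·█···
██·█···
····█··
·███···
t=8: ·█···█·
·█·█·██
██·██··
█···█··
██·····
t=9: ·█··██·
·█·█·██
·█·█···
··███·█
██····█
t=10: ·█··█··
·█·█·██
·█····█
···████
·█····█

14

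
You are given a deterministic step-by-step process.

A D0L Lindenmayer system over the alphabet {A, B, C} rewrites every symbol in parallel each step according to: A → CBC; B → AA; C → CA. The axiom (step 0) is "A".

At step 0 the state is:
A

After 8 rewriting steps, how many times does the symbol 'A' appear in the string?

step 0: A
step 1: CBC
step 2: CAAACA
step 3: CACBCCBCCBCCACBC
step 4: CACBCCAAACACAAACACAAACACACBCCAAACA
step 5: CACBCCAAACACACBCCBCCBCCACBCCACBCCBCCBCCACBCCACBCCBCCBCCACBCCACBCCAAACACACBCCBCCBCCACBC
step 6: CACBCCAAACACACBCCBCCBCCACBCCACBCCAAACACAAACACAAACACACBCCAA…BCCAAACACACBCCBCCBCCACBCCACBCCAAACACAAACACAAACACACBCCAAACA  (len 190)
step 7: CACBCCAAACACACBCCBCCBCCACBCCACBCCAAACACAAACACAAACACACBCCAA…ACBCCBCCBCCACBCCACBCCBCCBCCACBCCACBCCAAACACACBCCBCCBCCACBC  (len 466)
step 8: CACBCCAAACACACBCCBCCBCCACBCCACBCCAAACACAAACACAAACACACBCCAA…BCCAAACACACBCCBCCBCCACBCCACBCCAAACACAAACACAAACACACBCCAAACA  (len 1054)

430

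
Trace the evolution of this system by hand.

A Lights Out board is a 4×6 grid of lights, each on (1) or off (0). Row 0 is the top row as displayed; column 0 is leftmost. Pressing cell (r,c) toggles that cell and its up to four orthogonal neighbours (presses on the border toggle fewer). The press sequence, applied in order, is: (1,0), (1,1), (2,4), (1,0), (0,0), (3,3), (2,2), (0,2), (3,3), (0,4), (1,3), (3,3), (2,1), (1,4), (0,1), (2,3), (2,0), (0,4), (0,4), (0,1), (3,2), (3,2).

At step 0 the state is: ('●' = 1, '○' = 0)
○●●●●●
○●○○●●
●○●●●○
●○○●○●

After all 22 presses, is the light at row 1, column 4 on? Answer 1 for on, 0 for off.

1

0) ○●●●●●
○●○○●●
●○●●●○
●○○●○●
1) ●●●●●●
●○○○●●
○○●●●○
●○○●○●
2) ●○●●●●
○●●○●●
○●●●●○
●○○●○●
3) ●○●●●●
○●●○○●
○●●○○●
●○○●●●
4) ○○●●●●
●○●○○●
●●●○○●
●○○●●●
5) ●●●●●●
○○●○○●
●●●○○●
●○○●●●
6) ●●●●●●
○○●○○●
●●●●○●
●○●○○●
7) ●●●●●●
○○○○○●
●○○○○●
●○○○○●
8) ●○○○●●
○○●○○●
●○○○○●
●○○○○●
9) ●○○○●●
○○●○○●
●○○●○●
●○●●●●
10) ●○○●○○
○○●○●●
●○○●○●
●○●●●●
11) ●○○○○○
○○○●○●
●○○○○●
●○●●●●
12) ●○○○○○
○○○●○●
●○○●○●
●○○○○●
13) ●○○○○○
○●○●○●
○●●●○●
●●○○○●
14) ●○○○●○
○●○○●○
○●●●●●
●●○○○●
15) ○●●○●○
○○○○●○
○●●●●●
●●○○○●
16) ○●●○●○
○○○●●○
○●○○○●
●●○●○●
17) ○●●○●○
●○○●●○
●○○○○●
○●○●○●
18) ○●●●○●
●○○●○○
●○○○○●
○●○●○●
19) ○●●○●○
●○○●●○
●○○○○●
○●○●○●
20) ●○○○●○
●●○●●○
●○○○○●
○●○●○●
21) ●○○○●○
●●○●●○
●○●○○●
○○●○○●
22) ●○○○●○
●●○●●○
●○○○○●
○●○●○●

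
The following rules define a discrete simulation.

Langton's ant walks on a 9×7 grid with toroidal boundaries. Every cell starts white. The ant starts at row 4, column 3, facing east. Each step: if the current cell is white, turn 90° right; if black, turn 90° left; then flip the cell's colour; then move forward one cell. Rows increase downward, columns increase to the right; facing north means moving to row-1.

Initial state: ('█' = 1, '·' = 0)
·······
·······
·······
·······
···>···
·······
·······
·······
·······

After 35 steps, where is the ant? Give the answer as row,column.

4,0

[0] ·······
·······
·······
·······
···>···
·······
·······
·······
·······
[1] ·······
·······
·······
·······
···█···
···v···
·······
·······
·······
[2] ·······
·······
·······
·······
···█···
··<█···
·······
·······
·······
[3] ·······
·······
·······
·······
··^█···
··██···
·······
·······
·······
[4] ·······
·······
·······
·······
··█>···
··██···
·······
·······
·······
[5] ·······
·······
·······
···^···
··█····
··██···
·······
·······
·······
[6] ·······
·······
·······
···█>··
··█····
··██···
·······
·······
·······
[7] ·······
·······
·······
···██··
··█·v··
··██···
·······
·······
·······
[8] ·······
·······
·······
···██··
··█<█··
··██···
·······
·······
·······
[9] ·······
·······
·······
···^█··
··███··
··██···
·······
·······
·······
[10] ·······
·······
·······
··<·█··
··███··
··██···
·······
·······
·······
[11] ·······
·······
··^····
··█·█··
··███··
··██···
·······
·······
·······
[12] ·······
·······
··█>···
··█·█··
··███··
··██···
·······
·······
·······
[13] ·······
·······
··██···
··█v█··
··███··
··██···
·······
·······
·······
[14] ·······
·······
··██···
··<██··
··███··
··██···
·······
·······
·······
[15] ·······
·······
··██···
···██··
··v██··
··██···
·······
·······
·······
[16] ·······
·······
··██···
···██··
···>█··
··██···
·······
·······
·······
[17] ·······
·······
··██···
···^█··
····█··
··██···
·······
·······
·······
[18] ·······
·······
··██···
··<·█··
····█··
··██···
·······
·······
·······
[19] ·······
·······
··^█···
··█·█··
····█··
··██···
·······
·······
·······
[20] ·······
·······
·<·█···
··█·█··
····█··
··██···
·······
·······
·······
[21] ·······
·^·····
·█·█···
··█·█··
····█··
··██···
·······
·······
·······
[22] ·······
·█>····
·█·█···
··█·█··
····█··
··██···
·······
·······
·······
[23] ·······
·██····
·█v█···
··█·█··
····█··
··██···
·······
·······
·······
[24] ·······
·██····
·<██···
··█·█··
····█··
··██···
·······
·······
·······
[25] ·······
·██····
··██···
·v█·█··
····█··
··██···
·······
·······
·······
[26] ·······
·██····
··██···
<██·█··
····█··
··██···
·······
·······
·······
[27] ·······
·██····
^·██···
███·█··
····█··
··██···
·······
·······
·······
[28] ·······
·██····
█>██···
███·█··
····█··
··██···
·······
·······
·······
[29] ·······
·██····
████···
█v█·█··
····█··
··██···
·······
·······
·······
[30] ·······
·██····
████···
█·>·█··
····█··
··██···
·······
·······
·······
[31] ·······
·██····
██^█···
█···█··
····█··
··██···
·······
·······
·······
[32] ·······
·██····
█<·█···
█···█··
····█··
··██···
·······
·······
·······
[33] ·······
·██····
█··█···
█v··█··
····█··
··██···
·······
·······
·······
[34] ·······
·██····
█··█···
<█··█··
····█··
··██···
·······
·······
·······
[35] ·······
·██····
█··█···
·█··█··
v···█··
··██···
·······
·······
·······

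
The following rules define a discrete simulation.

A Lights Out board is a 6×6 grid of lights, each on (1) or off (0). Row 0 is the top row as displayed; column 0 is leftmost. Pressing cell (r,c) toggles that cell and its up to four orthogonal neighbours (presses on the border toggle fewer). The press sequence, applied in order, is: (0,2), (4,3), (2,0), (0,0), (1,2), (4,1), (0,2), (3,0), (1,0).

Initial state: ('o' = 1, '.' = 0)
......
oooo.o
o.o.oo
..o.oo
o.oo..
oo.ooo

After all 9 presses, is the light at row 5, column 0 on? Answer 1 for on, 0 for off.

gen 0: ......
oooo.o
o.o.oo
..o.oo
o.oo..
oo.ooo
gen 1: .ooo..
oo.o.o
o.o.oo
..o.oo
o.oo..
oo.ooo
gen 2: .ooo..
oo.o.o
o.o.oo
..oooo
o...o.
oo..oo
gen 3: .ooo..
.o.o.o
.oo.oo
o.oooo
o...o.
oo..oo
gen 4: o.oo..
oo.o.o
.oo.oo
o.oooo
o...o.
oo..oo
gen 5: o..o..
o.o..o
.o..oo
o.oooo
o...o.
oo..oo
gen 6: o..o..
o.o..o
.o..oo
oooooo
.oo.o.
o...oo
gen 7: ooo...
o....o
.o..oo
oooooo
.oo.o.
o...oo
gen 8: ooo...
o....o
oo..oo
..oooo
ooo.o.
o...oo
gen 9: .oo...
.o...o
.o..oo
..oooo
ooo.o.
o...oo

1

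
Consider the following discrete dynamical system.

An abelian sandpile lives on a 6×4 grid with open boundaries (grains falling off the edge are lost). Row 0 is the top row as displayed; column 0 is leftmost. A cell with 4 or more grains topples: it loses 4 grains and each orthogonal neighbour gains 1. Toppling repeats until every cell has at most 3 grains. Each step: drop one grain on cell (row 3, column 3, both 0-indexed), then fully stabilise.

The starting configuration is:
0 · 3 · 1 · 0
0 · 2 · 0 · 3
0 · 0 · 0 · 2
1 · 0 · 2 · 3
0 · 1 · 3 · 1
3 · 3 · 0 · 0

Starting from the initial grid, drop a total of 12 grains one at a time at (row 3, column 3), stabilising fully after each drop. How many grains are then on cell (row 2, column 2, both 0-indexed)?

t=0: 0 · 3 · 1 · 0
0 · 2 · 0 · 3
0 · 0 · 0 · 2
1 · 0 · 2 · 3
0 · 1 · 3 · 1
3 · 3 · 0 · 0
t=1: 0 · 3 · 1 · 0
0 · 2 · 0 · 3
0 · 0 · 0 · 3
1 · 0 · 3 · 0
0 · 1 · 3 · 2
3 · 3 · 0 · 0
t=2: 0 · 3 · 1 · 0
0 · 2 · 0 · 3
0 · 0 · 0 · 3
1 · 0 · 3 · 1
0 · 1 · 3 · 2
3 · 3 · 0 · 0
t=3: 0 · 3 · 1 · 0
0 · 2 · 0 · 3
0 · 0 · 0 · 3
1 · 0 · 3 · 2
0 · 1 · 3 · 2
3 · 3 · 0 · 0
t=4: 0 · 3 · 1 · 0
0 · 2 · 0 · 3
0 · 0 · 0 · 3
1 · 0 · 3 · 3
0 · 1 · 3 · 2
3 · 3 · 0 · 0
t=5: 0 · 3 · 1 · 1
0 · 2 · 1 · 0
0 · 0 · 2 · 1
1 · 1 · 1 · 3
0 · 2 · 1 · 0
3 · 3 · 1 · 1
t=6: 0 · 3 · 1 · 1
0 · 2 · 1 · 0
0 · 0 · 2 · 2
1 · 1 · 2 · 0
0 · 2 · 1 · 1
3 · 3 · 1 · 1
t=7: 0 · 3 · 1 · 1
0 · 2 · 1 · 0
0 · 0 · 2 · 2
1 · 1 · 2 · 1
0 · 2 · 1 · 1
3 · 3 · 1 · 1
t=8: 0 · 3 · 1 · 1
0 · 2 · 1 · 0
0 · 0 · 2 · 2
1 · 1 · 2 · 2
0 · 2 · 1 · 1
3 · 3 · 1 · 1
t=9: 0 · 3 · 1 · 1
0 · 2 · 1 · 0
0 · 0 · 2 · 2
1 · 1 · 2 · 3
0 · 2 · 1 · 1
3 · 3 · 1 · 1
t=10: 0 · 3 · 1 · 1
0 · 2 · 1 · 0
0 · 0 · 2 · 3
1 · 1 · 3 · 0
0 · 2 · 1 · 2
3 · 3 · 1 · 1
t=11: 0 · 3 · 1 · 1
0 · 2 · 1 · 0
0 · 0 · 2 · 3
1 · 1 · 3 · 1
0 · 2 · 1 · 2
3 · 3 · 1 · 1
t=12: 0 · 3 · 1 · 1
0 · 2 · 1 · 0
0 · 0 · 2 · 3
1 · 1 · 3 · 2
0 · 2 · 1 · 2
3 · 3 · 1 · 1

2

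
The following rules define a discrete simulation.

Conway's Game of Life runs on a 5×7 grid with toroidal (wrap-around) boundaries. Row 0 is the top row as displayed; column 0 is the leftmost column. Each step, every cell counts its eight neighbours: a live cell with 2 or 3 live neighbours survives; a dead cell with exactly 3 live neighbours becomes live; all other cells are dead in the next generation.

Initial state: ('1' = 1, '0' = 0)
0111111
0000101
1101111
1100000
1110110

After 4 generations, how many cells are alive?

6

step 0: 0111111
0000101
1101111
1100000
1110110
step 1: 0000000
0000000
0111100
0000000
0000000
step 2: 0000000
0011000
0011000
0011000
0000000
step 3: 0000000
0011000
0100100
0011000
0000000
step 4: 0000000
0011000
0100100
0011000
0000000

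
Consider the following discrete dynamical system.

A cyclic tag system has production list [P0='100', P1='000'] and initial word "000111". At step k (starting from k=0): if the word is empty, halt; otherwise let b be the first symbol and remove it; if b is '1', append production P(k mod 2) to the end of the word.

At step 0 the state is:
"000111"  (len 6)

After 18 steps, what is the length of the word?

0

[0] "000111"  (len 6)
[1] "00111"  (len 5)
[2] "0111"  (len 4)
[3] "111"  (len 3)
[4] "11000"  (len 5)
[5] "1000100"  (len 7)
[6] "000100000"  (len 9)
[7] "00100000"  (len 8)
[8] "0100000"  (len 7)
[9] "100000"  (len 6)
[10] "00000000"  (len 8)
[11] "0000000"  (len 7)
[12] "000000"  (len 6)
[13] "00000"  (len 5)
[14] "0000"  (len 4)
[15] "000"  (len 3)
[16] "00"  (len 2)
[17] "0"  (len 1)
[18] (halted — word empty)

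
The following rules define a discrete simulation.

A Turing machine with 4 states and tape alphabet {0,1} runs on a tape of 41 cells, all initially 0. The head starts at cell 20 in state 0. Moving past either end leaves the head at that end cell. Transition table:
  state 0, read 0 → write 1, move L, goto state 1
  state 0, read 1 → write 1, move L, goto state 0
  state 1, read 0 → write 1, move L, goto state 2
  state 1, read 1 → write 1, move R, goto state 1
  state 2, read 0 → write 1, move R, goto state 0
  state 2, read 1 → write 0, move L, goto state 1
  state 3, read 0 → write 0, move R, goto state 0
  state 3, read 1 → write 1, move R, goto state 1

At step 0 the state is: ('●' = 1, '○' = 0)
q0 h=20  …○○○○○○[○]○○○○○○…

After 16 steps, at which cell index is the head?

0) q0 h=20  …○○○○○○[○]○○○○○○…
1) q1 h=19  …○○○○○○[○]●○○○○○…
2) q2 h=18  …○○○○○○[○]●●○○○○…
3) q0 h=19  …○○○○○●[●]●○○○○○…
4) q0 h=18  …○○○○○○[●]●●○○○○…
5) q0 h=17  …○○○○○○[○]●●●○○○…
6) q1 h=16  …○○○○○○[○]●●●●○○…
7) q2 h=15  …○○○○○○[○]●●●●●○…
8) q0 h=16  …○○○○○●[●]●●●●○○…
9) q0 h=15  …○○○○○○[●]●●●●●○…
10) q0 h=14  …○○○○○○[○]●●●●●●…
11) q1 h=13  …○○○○○○[○]●●●●●●…
12) q2 h=12  …○○○○○○[○]●●●●●●…
13) q0 h=13  …○○○○○●[●]●●●●●●…
14) q0 h=12  …○○○○○○[●]●●●●●●…
15) q0 h=11  …○○○○○○[○]●●●●●●…
16) q1 h=10  …○○○○○○[○]●●●●●●…

10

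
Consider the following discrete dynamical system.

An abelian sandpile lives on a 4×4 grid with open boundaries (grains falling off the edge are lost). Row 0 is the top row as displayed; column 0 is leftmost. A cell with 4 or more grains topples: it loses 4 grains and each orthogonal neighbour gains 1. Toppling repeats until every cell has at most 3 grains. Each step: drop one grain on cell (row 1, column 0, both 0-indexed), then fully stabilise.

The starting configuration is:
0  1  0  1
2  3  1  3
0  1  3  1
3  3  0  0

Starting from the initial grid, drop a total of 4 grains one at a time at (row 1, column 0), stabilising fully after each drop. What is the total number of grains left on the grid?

25

[0] 0  1  0  1
2  3  1  3
0  1  3  1
3  3  0  0
[1] 0  1  0  1
3  3  1  3
0  1  3  1
3  3  0  0
[2] 1  2  0  1
1  0  2  3
1  2  3  1
3  3  0  0
[3] 1  2  0  1
2  0  2  3
1  2  3  1
3  3  0  0
[4] 1  2  0  1
3  0  2  3
1  2  3  1
3  3  0  0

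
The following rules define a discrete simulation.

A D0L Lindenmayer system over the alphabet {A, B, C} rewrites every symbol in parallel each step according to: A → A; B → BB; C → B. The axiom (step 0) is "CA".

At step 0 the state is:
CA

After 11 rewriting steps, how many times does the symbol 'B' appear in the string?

1024

gen 0: CA
gen 1: BA
gen 2: BBA
gen 3: BBBBA
gen 4: BBBBBBBBA
gen 5: BBBBBBBBBBBBBBBBA
gen 6: BBBBBBBBBBBBBBBBBBBBBBBBBBBBBBBBA
gen 7: BBBBBBBBBBBBBBBBBBBBBBBBBBBBBBBBBBBBBBBBBBBBBBBBBBBBBBBBBBBBBBBBA
gen 8: BBBBBBBBBBBBBBBBBBBBBBBBBBBBBBBBBBBBBBBBBBBBBBBBBBBBBBBBBB…BBBBBBBBBBBBBBBBBBBBBBBBBBBBBBBBBBBBBBBBBBBBBBBBBBBBBBBBBA  (len 129)
gen 9: BBBBBBBBBBBBBBBBBBBBBBBBBBBBBBBBBBBBBBBBBBBBBBBBBBBBBBBBBB…BBBBBBBBBBBBBBBBBBBBBBBBBBBBBBBBBBBBBBBBBBBBBBBBBBBBBBBBBA  (len 257)
gen 10: BBBBBBBBBBBBBBBBBBBBBBBBBBBBBBBBBBBBBBBBBBBBBBBBBBBBBBBBBB…BBBBBBBBBBBBBBBBBBBBBBBBBBBBBBBBBBBBBBBBBBBBBBBBBBBBBBBBBA  (len 513)
gen 11: BBBBBBBBBBBBBBBBBBBBBBBBBBBBBBBBBBBBBBBBBBBBBBBBBBBBBBBBBB…BBBBBBBBBBBBBBBBBBBBBBBBBBBBBBBBBBBBBBBBBBBBBBBBBBBBBBBBBA  (len 1025)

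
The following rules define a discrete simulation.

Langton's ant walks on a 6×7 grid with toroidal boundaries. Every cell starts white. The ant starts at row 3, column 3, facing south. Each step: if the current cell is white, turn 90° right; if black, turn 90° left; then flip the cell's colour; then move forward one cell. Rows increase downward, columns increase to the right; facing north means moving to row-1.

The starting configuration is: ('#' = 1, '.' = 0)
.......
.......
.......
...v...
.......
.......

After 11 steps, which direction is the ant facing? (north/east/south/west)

east

t=0: .......
.......
.......
...v...
.......
.......
t=1: .......
.......
.......
..<#...
.......
.......
t=2: .......
.......
..^....
..##...
.......
.......
t=3: .......
.......
..#>...
..##...
.......
.......
t=4: .......
.......
..##...
..#v...
.......
.......
t=5: .......
.......
..##...
..#.>..
.......
.......
t=6: .......
.......
..##...
..#.#..
....v..
.......
t=7: .......
.......
..##...
..#.#..
...<#..
.......
t=8: .......
.......
..##...
..#^#..
...##..
.......
t=9: .......
.......
..##...
..##>..
...##..
.......
t=10: .......
.......
..##^..
..##...
...##..
.......
t=11: .......
.......
..###>.
..##...
...##..
.......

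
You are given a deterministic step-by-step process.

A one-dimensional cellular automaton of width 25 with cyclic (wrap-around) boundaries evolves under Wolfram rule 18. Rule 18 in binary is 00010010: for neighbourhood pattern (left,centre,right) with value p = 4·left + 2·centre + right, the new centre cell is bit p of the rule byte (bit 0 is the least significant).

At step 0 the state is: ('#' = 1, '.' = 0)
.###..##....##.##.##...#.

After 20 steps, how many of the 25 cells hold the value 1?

step 0: .###..##....##.##.##...#.
step 1: #...##..#..#........#.#.#
step 2: .#.#..##.##.#......#.....
step 3: #...##.......#....#.#....
step 4: .#.#..#.....#.#..#...#..#
step 5: ....##.#...#...##.#.#.##.
step 6: ...#....#.#.#.#.........#
step 7: #.#.#..#.......#.......#.
step 8: .....##.#.....#.#.....#..
step 9: ....#....#...#...#...#.#.
step 10: ...#.#..#.#.#.#.#.#.#...#
step 11: #.#...##.............#.#.
step 12: ...#.#..#...........#....
step 13: ..#...##.#.........#.#...
step 14: .#.#.#....#.......#...#..
step 15: #.....#..#.#.....#.#.#.#.
step 16: .#...#.##...#...#........
step 17: #.#.#....#.#.#.#.#.......
step 18: .....#..#.........#.....#
step 19: #...#.##.#.......#.#...#.
step 20: .#.#......#.....#...#.#..

6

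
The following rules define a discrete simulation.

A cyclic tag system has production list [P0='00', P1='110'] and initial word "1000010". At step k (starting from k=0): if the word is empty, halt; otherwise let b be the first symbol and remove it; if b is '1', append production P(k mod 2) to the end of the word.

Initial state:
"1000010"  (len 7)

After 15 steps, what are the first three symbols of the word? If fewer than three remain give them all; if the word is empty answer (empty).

[0] "1000010"  (len 7)
[1] "00001000"  (len 8)
[2] "0001000"  (len 7)
[3] "001000"  (len 6)
[4] "01000"  (len 5)
[5] "1000"  (len 4)
[6] "000110"  (len 6)
[7] "00110"  (len 5)
[8] "0110"  (len 4)
[9] "110"  (len 3)
[10] "10110"  (len 5)
[11] "011000"  (len 6)
[12] "11000"  (len 5)
[13] "100000"  (len 6)
[14] "00000110"  (len 8)
[15] "0000110"  (len 7)

000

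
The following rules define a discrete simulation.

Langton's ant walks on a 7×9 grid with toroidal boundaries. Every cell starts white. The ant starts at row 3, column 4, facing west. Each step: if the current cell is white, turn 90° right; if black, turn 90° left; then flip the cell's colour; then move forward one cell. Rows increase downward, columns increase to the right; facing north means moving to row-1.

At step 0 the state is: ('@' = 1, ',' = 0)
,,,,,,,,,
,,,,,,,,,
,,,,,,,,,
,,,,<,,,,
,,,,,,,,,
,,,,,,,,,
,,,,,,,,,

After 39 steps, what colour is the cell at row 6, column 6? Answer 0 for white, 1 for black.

1

gen 0: ,,,,,,,,,
,,,,,,,,,
,,,,,,,,,
,,,,<,,,,
,,,,,,,,,
,,,,,,,,,
,,,,,,,,,
gen 1: ,,,,,,,,,
,,,,,,,,,
,,,,^,,,,
,,,,@,,,,
,,,,,,,,,
,,,,,,,,,
,,,,,,,,,
gen 2: ,,,,,,,,,
,,,,,,,,,
,,,,@>,,,
,,,,@,,,,
,,,,,,,,,
,,,,,,,,,
,,,,,,,,,
gen 3: ,,,,,,,,,
,,,,,,,,,
,,,,@@,,,
,,,,@v,,,
,,,,,,,,,
,,,,,,,,,
,,,,,,,,,
gen 4: ,,,,,,,,,
,,,,,,,,,
,,,,@@,,,
,,,,<@,,,
,,,,,,,,,
,,,,,,,,,
,,,,,,,,,
gen 5: ,,,,,,,,,
,,,,,,,,,
,,,,@@,,,
,,,,,@,,,
,,,,v,,,,
,,,,,,,,,
,,,,,,,,,
gen 6: ,,,,,,,,,
,,,,,,,,,
,,,,@@,,,
,,,,,@,,,
,,,<@,,,,
,,,,,,,,,
,,,,,,,,,
gen 7: ,,,,,,,,,
,,,,,,,,,
,,,,@@,,,
,,,^,@,,,
,,,@@,,,,
,,,,,,,,,
,,,,,,,,,
gen 8: ,,,,,,,,,
,,,,,,,,,
,,,,@@,,,
,,,@>@,,,
,,,@@,,,,
,,,,,,,,,
,,,,,,,,,
gen 9: ,,,,,,,,,
,,,,,,,,,
,,,,@@,,,
,,,@@@,,,
,,,@v,,,,
,,,,,,,,,
,,,,,,,,,
gen 10: ,,,,,,,,,
,,,,,,,,,
,,,,@@,,,
,,,@@@,,,
,,,@,>,,,
,,,,,,,,,
,,,,,,,,,
gen 11: ,,,,,,,,,
,,,,,,,,,
,,,,@@,,,
,,,@@@,,,
,,,@,@,,,
,,,,,v,,,
,,,,,,,,,
gen 12: ,,,,,,,,,
,,,,,,,,,
,,,,@@,,,
,,,@@@,,,
,,,@,@,,,
,,,,<@,,,
,,,,,,,,,
gen 13: ,,,,,,,,,
,,,,,,,,,
,,,,@@,,,
,,,@@@,,,
,,,@^@,,,
,,,,@@,,,
,,,,,,,,,
gen 14: ,,,,,,,,,
,,,,,,,,,
,,,,@@,,,
,,,@@@,,,
,,,@@>,,,
,,,,@@,,,
,,,,,,,,,
gen 15: ,,,,,,,,,
,,,,,,,,,
,,,,@@,,,
,,,@@^,,,
,,,@@,,,,
,,,,@@,,,
,,,,,,,,,
gen 16: ,,,,,,,,,
,,,,,,,,,
,,,,@@,,,
,,,@<,,,,
,,,@@,,,,
,,,,@@,,,
,,,,,,,,,
gen 17: ,,,,,,,,,
,,,,,,,,,
,,,,@@,,,
,,,@,,,,,
,,,@v,,,,
,,,,@@,,,
,,,,,,,,,
gen 18: ,,,,,,,,,
,,,,,,,,,
,,,,@@,,,
,,,@,,,,,
,,,@,>,,,
,,,,@@,,,
,,,,,,,,,
gen 19: ,,,,,,,,,
,,,,,,,,,
,,,,@@,,,
,,,@,,,,,
,,,@,@,,,
,,,,@v,,,
,,,,,,,,,
gen 20: ,,,,,,,,,
,,,,,,,,,
,,,,@@,,,
,,,@,,,,,
,,,@,@,,,
,,,,@,>,,
,,,,,,,,,
gen 21: ,,,,,,,,,
,,,,,,,,,
,,,,@@,,,
,,,@,,,,,
,,,@,@,,,
,,,,@,@,,
,,,,,,v,,
gen 22: ,,,,,,,,,
,,,,,,,,,
,,,,@@,,,
,,,@,,,,,
,,,@,@,,,
,,,,@,@,,
,,,,,<@,,
gen 23: ,,,,,,,,,
,,,,,,,,,
,,,,@@,,,
,,,@,,,,,
,,,@,@,,,
,,,,@^@,,
,,,,,@@,,
gen 24: ,,,,,,,,,
,,,,,,,,,
,,,,@@,,,
,,,@,,,,,
,,,@,@,,,
,,,,@@>,,
,,,,,@@,,
gen 25: ,,,,,,,,,
,,,,,,,,,
,,,,@@,,,
,,,@,,,,,
,,,@,@^,,
,,,,@@,,,
,,,,,@@,,
gen 26: ,,,,,,,,,
,,,,,,,,,
,,,,@@,,,
,,,@,,,,,
,,,@,@@>,
,,,,@@,,,
,,,,,@@,,
gen 27: ,,,,,,,,,
,,,,,,,,,
,,,,@@,,,
,,,@,,,,,
,,,@,@@@,
,,,,@@,v,
,,,,,@@,,
gen 28: ,,,,,,,,,
,,,,,,,,,
,,,,@@,,,
,,,@,,,,,
,,,@,@@@,
,,,,@@<@,
,,,,,@@,,
gen 29: ,,,,,,,,,
,,,,,,,,,
,,,,@@,,,
,,,@,,,,,
,,,@,@^@,
,,,,@@@@,
,,,,,@@,,
gen 30: ,,,,,,,,,
,,,,,,,,,
,,,,@@,,,
,,,@,,,,,
,,,@,<,@,
,,,,@@@@,
,,,,,@@,,
gen 31: ,,,,,,,,,
,,,,,,,,,
,,,,@@,,,
,,,@,,,,,
,,,@,,,@,
,,,,@v@@,
,,,,,@@,,
gen 32: ,,,,,,,,,
,,,,,,,,,
,,,,@@,,,
,,,@,,,,,
,,,@,,,@,
,,,,@,>@,
,,,,,@@,,
gen 33: ,,,,,,,,,
,,,,,,,,,
,,,,@@,,,
,,,@,,,,,
,,,@,,^@,
,,,,@,,@,
,,,,,@@,,
gen 34: ,,,,,,,,,
,,,,,,,,,
,,,,@@,,,
,,,@,,,,,
,,,@,,@>,
,,,,@,,@,
,,,,,@@,,
gen 35: ,,,,,,,,,
,,,,,,,,,
,,,,@@,,,
,,,@,,,^,
,,,@,,@,,
,,,,@,,@,
,,,,,@@,,
gen 36: ,,,,,,,,,
,,,,,,,,,
,,,,@@,,,
,,,@,,,@>
,,,@,,@,,
,,,,@,,@,
,,,,,@@,,
gen 37: ,,,,,,,,,
,,,,,,,,,
,,,,@@,,,
,,,@,,,@@
,,,@,,@,v
,,,,@,,@,
,,,,,@@,,
gen 38: ,,,,,,,,,
,,,,,,,,,
,,,,@@,,,
,,,@,,,@@
,,,@,,@<@
,,,,@,,@,
,,,,,@@,,
gen 39: ,,,,,,,,,
,,,,,,,,,
,,,,@@,,,
,,,@,,,^@
,,,@,,@@@
,,,,@,,@,
,,,,,@@,,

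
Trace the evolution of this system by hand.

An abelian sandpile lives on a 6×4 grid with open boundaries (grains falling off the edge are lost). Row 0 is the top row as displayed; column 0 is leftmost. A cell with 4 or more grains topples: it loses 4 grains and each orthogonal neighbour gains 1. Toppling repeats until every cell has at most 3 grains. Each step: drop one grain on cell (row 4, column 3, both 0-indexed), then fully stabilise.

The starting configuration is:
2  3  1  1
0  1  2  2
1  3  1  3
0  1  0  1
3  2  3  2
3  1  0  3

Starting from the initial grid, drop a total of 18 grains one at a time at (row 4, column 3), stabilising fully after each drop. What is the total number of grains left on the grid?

step 0: 2  3  1  1
0  1  2  2
1  3  1  3
0  1  0  1
3  2  3  2
3  1  0  3
step 1: 2  3  1  1
0  1  2  2
1  3  1  3
0  1  0  1
3  2  3  3
3  1  0  3
step 2: 2  3  1  1
0  1  2  2
1  3  1  3
0  1  1  2
3  3  0  2
3  1  2  0
step 3: 2  3  1  1
0  1  2  2
1  3  1  3
0  1  1  2
3  3  0  3
3  1  2  0
step 4: 2  3  1  1
0  1  2  2
1  3  1  3
0  1  1  3
3  3  1  0
3  1  2  1
step 5: 2  3  1  1
0  1  2  2
1  3  1  3
0  1  1  3
3  3  1  1
3  1  2  1
step 6: 2  3  1  1
0  1  2  2
1  3  1  3
0  1  1  3
3  3  1  2
3  1  2  1
step 7: 2  3  1  1
0  1  2  2
1  3  1  3
0  1  1  3
3  3  1  3
3  1  2  1
step 8: 2  3  1  1
0  1  2  3
1  3  2  0
0  1  2  1
3  3  2  1
3  1  2  2
step 9: 2  3  1  1
0  1  2  3
1  3  2  0
0  1  2  1
3  3  2  2
3  1  2  2
step 10: 2  3  1  1
0  1  2  3
1  3  2  0
0  1  2  1
3  3  2  3
3  1  2  2
step 11: 2  3  1  1
0  1  2  3
1  3  2  0
0  1  2  2
3  3  3  0
3  1  2  3
step 12: 2  3  1  1
0  1  2  3
1  3  2  0
0  1  2  2
3  3  3  1
3  1  2  3
step 13: 2  3  1  1
0  1  2  3
1  3  2  0
0  1  2  2
3  3  3  2
3  1  2  3
step 14: 2  3  1  1
0  1  2  3
1  3  2  0
0  1  2  2
3  3  3  3
3  1  2  3
step 15: 2  3  1  1
0  1  2  3
1  3  2  0
1  2  3  3
1  2  2  2
1  0  1  1
step 16: 2  3  1  1
0  1  2  3
1  3  2  0
1  2  3  3
1  2  2  3
1  0  1  1
step 17: 2  3  1  1
0  1  2  3
1  3  3  1
1  3  1  1
1  3  0  2
1  0  2  2
step 18: 2  3  1  1
0  1  2  3
1  3  3  1
1  3  1  1
1  3  0  3
1  0  2  2

39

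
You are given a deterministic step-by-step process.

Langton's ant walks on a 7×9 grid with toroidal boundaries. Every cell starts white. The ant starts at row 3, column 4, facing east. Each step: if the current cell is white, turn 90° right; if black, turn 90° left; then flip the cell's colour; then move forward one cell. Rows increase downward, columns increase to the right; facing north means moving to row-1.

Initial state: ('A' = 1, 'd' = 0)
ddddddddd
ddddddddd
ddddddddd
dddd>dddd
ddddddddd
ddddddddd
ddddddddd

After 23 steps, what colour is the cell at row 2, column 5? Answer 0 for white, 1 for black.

gen 0: ddddddddd
ddddddddd
ddddddddd
dddd>dddd
ddddddddd
ddddddddd
ddddddddd
gen 1: ddddddddd
ddddddddd
ddddddddd
ddddAdddd
ddddvdddd
ddddddddd
ddddddddd
gen 2: ddddddddd
ddddddddd
ddddddddd
ddddAdddd
ddd<Adddd
ddddddddd
ddddddddd
gen 3: ddddddddd
ddddddddd
ddddddddd
ddd^Adddd
dddAAdddd
ddddddddd
ddddddddd
gen 4: ddddddddd
ddddddddd
ddddddddd
dddA>dddd
dddAAdddd
ddddddddd
ddddddddd
gen 5: ddddddddd
ddddddddd
dddd^dddd
dddAddddd
dddAAdddd
ddddddddd
ddddddddd
gen 6: ddddddddd
ddddddddd
ddddA>ddd
dddAddddd
dddAAdddd
ddddddddd
ddddddddd
gen 7: ddddddddd
ddddddddd
ddddAAddd
dddAdvddd
dddAAdddd
ddddddddd
ddddddddd
gen 8: ddddddddd
ddddddddd
ddddAAddd
dddA<Addd
dddAAdddd
ddddddddd
ddddddddd
gen 9: ddddddddd
ddddddddd
dddd^Addd
dddAAAddd
dddAAdddd
ddddddddd
ddddddddd
gen 10: ddddddddd
ddddddddd
ddd<dAddd
dddAAAddd
dddAAdddd
ddddddddd
ddddddddd
gen 11: ddddddddd
ddd^ddddd
dddAdAddd
dddAAAddd
dddAAdddd
ddddddddd
ddddddddd
gen 12: ddddddddd
dddA>dddd
dddAdAddd
dddAAAddd
dddAAdddd
ddddddddd
ddddddddd
gen 13: ddddddddd
dddAAdddd
dddAvAddd
dddAAAddd
dddAAdddd
ddddddddd
ddddddddd
gen 14: ddddddddd
dddAAdddd
ddd<AAddd
dddAAAddd
dddAAdddd
ddddddddd
ddddddddd
gen 15: ddddddddd
dddAAdddd
ddddAAddd
dddvAAddd
dddAAdddd
ddddddddd
ddddddddd
gen 16: ddddddddd
dddAAdddd
ddddAAddd
dddd>Addd
dddAAdddd
ddddddddd
ddddddddd
gen 17: ddddddddd
dddAAdddd
dddd^Addd
dddddAddd
dddAAdddd
ddddddddd
ddddddddd
gen 18: ddddddddd
dddAAdddd
ddd<dAddd
dddddAddd
dddAAdddd
ddddddddd
ddddddddd
gen 19: ddddddddd
ddd^Adddd
dddAdAddd
dddddAddd
dddAAdddd
ddddddddd
ddddddddd
gen 20: ddddddddd
dd<dAdddd
dddAdAddd
dddddAddd
dddAAdddd
ddddddddd
ddddddddd
gen 21: dd^dddddd
ddAdAdddd
dddAdAddd
dddddAddd
dddAAdddd
ddddddddd
ddddddddd
gen 22: ddA>ddddd
ddAdAdddd
dddAdAddd
dddddAddd
dddAAdddd
ddddddddd
ddddddddd
gen 23: ddAAddddd
ddAvAdddd
dddAdAddd
dddddAddd
dddAAdddd
ddddddddd
ddddddddd

1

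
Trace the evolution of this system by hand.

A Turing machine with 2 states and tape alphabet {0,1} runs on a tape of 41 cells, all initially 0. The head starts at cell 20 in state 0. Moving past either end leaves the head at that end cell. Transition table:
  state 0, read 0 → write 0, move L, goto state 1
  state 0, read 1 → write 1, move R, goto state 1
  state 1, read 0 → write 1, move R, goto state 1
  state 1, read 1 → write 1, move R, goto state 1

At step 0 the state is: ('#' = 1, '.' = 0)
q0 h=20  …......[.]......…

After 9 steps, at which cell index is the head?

27

k=0  q0 h=20  …......[.]......…
k=1  q1 h=19  …......[.]......…
k=2  q1 h=20  ….....#[.]......…
k=3  q1 h=21  …....##[.]......…
k=4  q1 h=22  …...###[.]......…
k=5  q1 h=23  …..####[.]......…
k=6  q1 h=24  ….#####[.]......…
k=7  q1 h=25  …######[.]......…
k=8  q1 h=26  …######[.]......…
k=9  q1 h=27  …######[.]......…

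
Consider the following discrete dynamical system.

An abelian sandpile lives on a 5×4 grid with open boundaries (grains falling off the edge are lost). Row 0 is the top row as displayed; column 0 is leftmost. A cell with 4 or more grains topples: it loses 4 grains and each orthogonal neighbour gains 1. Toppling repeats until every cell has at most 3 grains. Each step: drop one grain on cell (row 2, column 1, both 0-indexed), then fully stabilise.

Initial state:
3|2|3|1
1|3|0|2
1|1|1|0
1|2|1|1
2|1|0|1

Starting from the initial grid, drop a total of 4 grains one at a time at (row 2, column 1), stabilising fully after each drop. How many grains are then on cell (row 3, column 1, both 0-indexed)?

3

[0] 3|2|3|1
1|3|0|2
1|1|1|0
1|2|1|1
2|1|0|1
[1] 3|2|3|1
1|3|0|2
1|2|1|0
1|2|1|1
2|1|0|1
[2] 3|2|3|1
1|3|0|2
1|3|1|0
1|2|1|1
2|1|0|1
[3] 3|3|3|1
2|0|1|2
2|1|2|0
1|3|1|1
2|1|0|1
[4] 3|3|3|1
2|0|1|2
2|2|2|0
1|3|1|1
2|1|0|1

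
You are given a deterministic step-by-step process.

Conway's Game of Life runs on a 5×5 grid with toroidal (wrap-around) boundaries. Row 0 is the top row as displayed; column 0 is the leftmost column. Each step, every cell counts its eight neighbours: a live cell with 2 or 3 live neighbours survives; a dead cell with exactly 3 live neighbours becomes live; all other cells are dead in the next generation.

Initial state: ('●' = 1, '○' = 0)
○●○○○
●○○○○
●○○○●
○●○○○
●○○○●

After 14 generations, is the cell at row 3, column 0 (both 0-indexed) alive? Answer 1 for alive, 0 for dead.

t=0: ○●○○○
●○○○○
●○○○●
○●○○○
●○○○●
t=1: ○●○○●
●●○○●
●●○○●
○●○○○
●●○○○
t=2: ○○●○●
○○●●○
○○●○●
○○●○●
○●●○○
t=3: ○○○○○
○●●○●
○●●○●
●○●○○
●●●○○
t=4: ○○○●○
○●●○○
○○○○●
○○○○●
●○●○○
t=5: ○○○●○
○○●●○
●○○●○
●○○●●
○○○●●
t=6: ○○○○○
○○●●○
●●○○○
●○●○○
●○●○○
t=7: ○●●●○
○●●○○
●○○●●
●○●○●
○○○○○
t=8: ○●○●○
○○○○○
○○○○○
●●○○○
●○○○●
t=9: ●○○○●
○○○○○
○○○○○
●●○○●
○○●○●
t=10: ●○○●●
○○○○○
●○○○○
●●○●●
○○○○○
t=11: ○○○○●
●○○○○
●●○○○
●●○○●
○●●○○
t=12: ●●○○○
●●○○●
○○○○○
○○○○●
○●●●●
t=13: ○○○○○
○●○○●
○○○○●
●○●○●
○●●●●
t=14: ○●○○●
●○○○○
○●○○●
○○●○○
○●●○●

0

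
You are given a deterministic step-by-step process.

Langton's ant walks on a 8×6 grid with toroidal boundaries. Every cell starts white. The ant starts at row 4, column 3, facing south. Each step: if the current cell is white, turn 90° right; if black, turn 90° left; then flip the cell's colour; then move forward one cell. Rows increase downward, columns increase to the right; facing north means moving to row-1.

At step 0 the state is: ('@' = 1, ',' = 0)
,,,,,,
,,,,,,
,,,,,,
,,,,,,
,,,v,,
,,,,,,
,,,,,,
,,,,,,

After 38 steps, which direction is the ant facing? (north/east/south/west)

gen 0: ,,,,,,
,,,,,,
,,,,,,
,,,,,,
,,,v,,
,,,,,,
,,,,,,
,,,,,,
gen 1: ,,,,,,
,,,,,,
,,,,,,
,,,,,,
,,<@,,
,,,,,,
,,,,,,
,,,,,,
gen 2: ,,,,,,
,,,,,,
,,,,,,
,,^,,,
,,@@,,
,,,,,,
,,,,,,
,,,,,,
gen 3: ,,,,,,
,,,,,,
,,,,,,
,,@>,,
,,@@,,
,,,,,,
,,,,,,
,,,,,,
gen 4: ,,,,,,
,,,,,,
,,,,,,
,,@@,,
,,@v,,
,,,,,,
,,,,,,
,,,,,,
gen 5: ,,,,,,
,,,,,,
,,,,,,
,,@@,,
,,@,>,
,,,,,,
,,,,,,
,,,,,,
gen 6: ,,,,,,
,,,,,,
,,,,,,
,,@@,,
,,@,@,
,,,,v,
,,,,,,
,,,,,,
gen 7: ,,,,,,
,,,,,,
,,,,,,
,,@@,,
,,@,@,
,,,<@,
,,,,,,
,,,,,,
gen 8: ,,,,,,
,,,,,,
,,,,,,
,,@@,,
,,@^@,
,,,@@,
,,,,,,
,,,,,,
gen 9: ,,,,,,
,,,,,,
,,,,,,
,,@@,,
,,@@>,
,,,@@,
,,,,,,
,,,,,,
gen 10: ,,,,,,
,,,,,,
,,,,,,
,,@@^,
,,@@,,
,,,@@,
,,,,,,
,,,,,,
gen 11: ,,,,,,
,,,,,,
,,,,,,
,,@@@>
,,@@,,
,,,@@,
,,,,,,
,,,,,,
gen 12: ,,,,,,
,,,,,,
,,,,,,
,,@@@@
,,@@,v
,,,@@,
,,,,,,
,,,,,,
gen 13: ,,,,,,
,,,,,,
,,,,,,
,,@@@@
,,@@<@
,,,@@,
,,,,,,
,,,,,,
gen 14: ,,,,,,
,,,,,,
,,,,,,
,,@@^@
,,@@@@
,,,@@,
,,,,,,
,,,,,,
gen 15: ,,,,,,
,,,,,,
,,,,,,
,,@<,@
,,@@@@
,,,@@,
,,,,,,
,,,,,,
gen 16: ,,,,,,
,,,,,,
,,,,,,
,,@,,@
,,@v@@
,,,@@,
,,,,,,
,,,,,,
gen 17: ,,,,,,
,,,,,,
,,,,,,
,,@,,@
,,@,>@
,,,@@,
,,,,,,
,,,,,,
gen 18: ,,,,,,
,,,,,,
,,,,,,
,,@,^@
,,@,,@
,,,@@,
,,,,,,
,,,,,,
gen 19: ,,,,,,
,,,,,,
,,,,,,
,,@,@>
,,@,,@
,,,@@,
,,,,,,
,,,,,,
gen 20: ,,,,,,
,,,,,,
,,,,,^
,,@,@,
,,@,,@
,,,@@,
,,,,,,
,,,,,,
gen 21: ,,,,,,
,,,,,,
>,,,,@
,,@,@,
,,@,,@
,,,@@,
,,,,,,
,,,,,,
gen 22: ,,,,,,
,,,,,,
@,,,,@
v,@,@,
,,@,,@
,,,@@,
,,,,,,
,,,,,,
gen 23: ,,,,,,
,,,,,,
@,,,,@
@,@,@<
,,@,,@
,,,@@,
,,,,,,
,,,,,,
gen 24: ,,,,,,
,,,,,,
@,,,,^
@,@,@@
,,@,,@
,,,@@,
,,,,,,
,,,,,,
gen 25: ,,,,,,
,,,,,,
@,,,<,
@,@,@@
,,@,,@
,,,@@,
,,,,,,
,,,,,,
gen 26: ,,,,,,
,,,,^,
@,,,@,
@,@,@@
,,@,,@
,,,@@,
,,,,,,
,,,,,,
gen 27: ,,,,,,
,,,,@>
@,,,@,
@,@,@@
,,@,,@
,,,@@,
,,,,,,
,,,,,,
gen 28: ,,,,,,
,,,,@@
@,,,@v
@,@,@@
,,@,,@
,,,@@,
,,,,,,
,,,,,,
gen 29: ,,,,,,
,,,,@@
@,,,<@
@,@,@@
,,@,,@
,,,@@,
,,,,,,
,,,,,,
gen 30: ,,,,,,
,,,,@@
@,,,,@
@,@,v@
,,@,,@
,,,@@,
,,,,,,
,,,,,,
gen 31: ,,,,,,
,,,,@@
@,,,,@
@,@,,>
,,@,,@
,,,@@,
,,,,,,
,,,,,,
gen 32: ,,,,,,
,,,,@@
@,,,,^
@,@,,,
,,@,,@
,,,@@,
,,,,,,
,,,,,,
gen 33: ,,,,,,
,,,,@@
@,,,<,
@,@,,,
,,@,,@
,,,@@,
,,,,,,
,,,,,,
gen 34: ,,,,,,
,,,,^@
@,,,@,
@,@,,,
,,@,,@
,,,@@,
,,,,,,
,,,,,,
gen 35: ,,,,,,
,,,<,@
@,,,@,
@,@,,,
,,@,,@
,,,@@,
,,,,,,
,,,,,,
gen 36: ,,,^,,
,,,@,@
@,,,@,
@,@,,,
,,@,,@
,,,@@,
,,,,,,
,,,,,,
gen 37: ,,,@>,
,,,@,@
@,,,@,
@,@,,,
,,@,,@
,,,@@,
,,,,,,
,,,,,,
gen 38: ,,,@@,
,,,@v@
@,,,@,
@,@,,,
,,@,,@
,,,@@,
,,,,,,
,,,,,,

south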